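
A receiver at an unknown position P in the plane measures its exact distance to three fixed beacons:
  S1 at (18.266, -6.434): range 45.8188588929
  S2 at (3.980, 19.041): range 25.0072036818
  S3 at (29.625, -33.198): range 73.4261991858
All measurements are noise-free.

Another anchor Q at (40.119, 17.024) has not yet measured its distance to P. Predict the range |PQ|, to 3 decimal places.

31.086

eq1: (x − 18.266)² + (y + 6.434)² = 45.8188588929²
eq2: (x − 3.980)² + (y − 19.041)² = 25.0072036818²
eq3: (x − 29.625)² + (y + 33.198)² = 73.4261991858²
eq2−eq1, eq2−eq3 (x²,y² cancel):
  28.572·x − 50.950·y = -1477.364563
  51.290·x − 104.478·y = -3164.698743
det = 28.572·-104.478 − -50.950·51.290 = -371.919916
x = (-1477.364563·-104.478 − -50.950·-3164.698743) / -371.919916 = 18.523628
y = (28.572·-3164.698743 − -1477.364563·51.290) / -371.919916 = 39.384135
|P − Q| = √((18.523628 − 40.119)² + (39.384135 − 17.024)²) = 31.085941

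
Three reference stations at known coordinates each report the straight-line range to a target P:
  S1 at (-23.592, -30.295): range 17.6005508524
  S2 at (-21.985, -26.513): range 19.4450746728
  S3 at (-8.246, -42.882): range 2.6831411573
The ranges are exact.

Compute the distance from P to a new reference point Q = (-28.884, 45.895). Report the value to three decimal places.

eq1: (x + 23.592)² + (y + 30.295)² = 17.6005508524²
eq2: (x + 21.985)² + (y + 26.513)² = 19.4450746728²
eq3: (x + 8.246)² + (y + 42.882)² = 2.6831411573²
eq3−eq2, eq3−eq1 (x²,y² cancel):
  -27.478·x + 32.738·y = -1091.494729
  -30.692·x + 25.174·y = -735.073095
det = -27.478·25.174 − 32.738·-30.692 = 313.063524
x = (-1091.494729·25.174 − 32.738·-735.073095) / 313.063524 = -10.900233
y = (-27.478·-735.073095 − -1091.494729·-30.692) / 313.063524 = -42.489197
|P − Q| = √((-10.900233 − -28.884)² + (-42.489197 − 45.895)²) = 90.195245

90.195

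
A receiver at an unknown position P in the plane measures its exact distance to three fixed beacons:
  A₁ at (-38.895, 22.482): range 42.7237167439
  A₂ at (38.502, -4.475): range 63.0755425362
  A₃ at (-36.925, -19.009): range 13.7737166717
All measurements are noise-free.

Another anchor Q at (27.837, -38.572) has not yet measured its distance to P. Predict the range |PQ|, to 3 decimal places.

eq1: (x + 38.895)² + (y − 22.482)² = 42.7237167439²
eq2: (x − 38.502)² + (y + 4.475)² = 63.0755425362²
eq3: (x + 36.925)² + (y + 19.009)² = 13.7737166717²
eq3−eq1, eq3−eq2 (x²,y² cancel):
  -3.940·x + 82.982·y = -1342.137058
  150.854·x + 29.068·y = -4011.176872
det = -3.940·29.068 − 82.982·150.854 = -12632.694548
x = (-1342.137058·29.068 − 82.982·-4011.176872) / -12632.694548 = -23.260456
y = (-3.940·-4011.176872 − -1342.137058·150.854) / -12632.694548 = -17.278244
|P − Q| = √((-23.260456 − 27.837)² + (-17.278244 − -38.572)²) = 55.356789

55.357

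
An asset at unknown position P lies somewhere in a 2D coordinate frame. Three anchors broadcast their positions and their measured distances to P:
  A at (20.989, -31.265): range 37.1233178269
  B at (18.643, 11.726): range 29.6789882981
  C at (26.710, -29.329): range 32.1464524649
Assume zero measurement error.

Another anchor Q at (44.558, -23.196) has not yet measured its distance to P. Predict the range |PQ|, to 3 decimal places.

20.564

eq1: (x − 20.989)² + (y + 31.265)² = 37.1233178269²
eq2: (x − 18.643)² + (y − 11.726)² = 29.6789882981²
eq3: (x − 26.710)² + (y + 29.329)² = 32.1464524649²
eq2−eq3, eq2−eq1 (x²,y² cancel):
  16.134·x − 82.110·y = 936.001756
  4.692·x − 85.982·y = 435.679441
det = 16.134·-85.982 − -82.110·4.692 = -1001.973468
x = (936.001756·-85.982 − -82.110·435.679441) / -1001.973468 = 44.617613
y = (16.134·435.679441 − 936.001756·4.692) / -1001.973468 = -2.632337
|P − Q| = √((44.617613 − 44.558)² + (-2.632337 − -23.196)²) = 20.563749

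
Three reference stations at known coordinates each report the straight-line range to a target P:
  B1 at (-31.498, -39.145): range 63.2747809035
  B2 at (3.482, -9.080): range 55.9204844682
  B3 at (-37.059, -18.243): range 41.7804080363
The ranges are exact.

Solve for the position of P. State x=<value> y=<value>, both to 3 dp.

eq1: (x + 31.498)² + (y + 39.145)² = 63.2747809035²
eq2: (x − 3.482)² + (y + 9.080)² = 55.9204844682²
eq3: (x + 37.059)² + (y + 18.243)² = 41.7804080363²
eq2−eq3, eq2−eq1 (x²,y² cancel):
  -81.082·x − 18.326·y = 2993.103893
  -69.960·x − 60.130·y = 1553.286990
det = -81.082·-60.130 − -18.326·-69.960 = 3593.373700
x = (2993.103893·-60.130 − -18.326·1553.286990) / 3593.373700 = -42.163664
y = (-81.082·1553.286990 − 2993.103893·-69.960) / 3593.373700 = 23.224396

x=-42.164 y=23.224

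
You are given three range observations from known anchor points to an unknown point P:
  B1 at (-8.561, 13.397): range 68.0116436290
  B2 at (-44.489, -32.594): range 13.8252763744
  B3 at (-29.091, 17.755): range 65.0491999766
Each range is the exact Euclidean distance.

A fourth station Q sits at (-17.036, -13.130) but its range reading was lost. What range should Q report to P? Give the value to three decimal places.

eq1: (x + 8.561)² + (y − 13.397)² = 68.0116436290²
eq2: (x + 44.489)² + (y + 32.594)² = 13.8252763744²
eq3: (x + 29.091)² + (y − 17.755)² = 65.0491999766²
eq3−eq1, eq3−eq2 (x²,y² cancel):
  41.060·x − 8.716·y = -1302.941228
  -30.796·x − 100.698·y = 5920.373802
det = 41.060·-100.698 − -8.716·-30.796 = -4403.077816
x = (-1302.941228·-100.698 − -8.716·5920.373802) / -4403.077816 = -41.517675
y = (41.060·5920.373802 − -1302.941228·-30.796) / -4403.077816 = -46.096203
|P − Q| = √((-41.517675 − -17.036)² + (-46.096203 − -13.130)²) = 41.062428

41.062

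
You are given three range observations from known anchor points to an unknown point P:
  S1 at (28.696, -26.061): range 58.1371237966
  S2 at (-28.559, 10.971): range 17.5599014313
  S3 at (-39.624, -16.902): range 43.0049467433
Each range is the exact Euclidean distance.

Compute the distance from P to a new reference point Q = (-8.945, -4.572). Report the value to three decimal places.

20.532

eq1: (x − 28.696)² + (y + 26.061)² = 58.1371237966²
eq2: (x + 28.559)² + (y − 10.971)² = 17.5599014313²
eq3: (x + 39.624)² + (y + 16.902)² = 43.0049467433²
eq1−eq2, eq1−eq3 (x²,y² cancel):
  -114.510·x + 74.064·y = 2504.918210
  -136.640·x + 18.318·y = 1883.602562
det = -114.510·18.318 − 74.064·-136.640 = 8022.510780
x = (2504.918210·18.318 − 74.064·1883.602562) / 8022.510780 = -11.669919
y = (-114.510·1883.602562 − 2504.918210·-136.640) / 8022.510780 = 15.778189
|P − Q| = √((-11.669919 − -8.945)² + (15.778189 − -4.572)²) = 20.531814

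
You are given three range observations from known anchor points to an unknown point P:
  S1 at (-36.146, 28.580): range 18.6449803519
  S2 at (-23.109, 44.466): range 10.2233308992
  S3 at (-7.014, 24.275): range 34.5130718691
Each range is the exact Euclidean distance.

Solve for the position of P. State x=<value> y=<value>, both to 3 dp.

x=-33.023 y=46.962

eq1: (x + 36.146)² + (y − 28.580)² = 18.6449803519²
eq2: (x + 23.109)² + (y − 44.466)² = 10.2233308992²
eq3: (x + 7.014)² + (y − 24.275)² = 34.5130718691²
eq2−eq3, eq2−eq1 (x²,y² cancel):
  32.190·x − 40.382·y = -2959.414851
  -26.074·x − 31.772·y = -631.020119
det = 32.190·-31.772 − -40.382·-26.074 = -2075.660948
x = (-2959.414851·-31.772 − -40.382·-631.020119) / -2075.660948 = -33.023059
y = (32.190·-631.020119 − -2959.414851·-26.074) / -2075.660948 = 46.961581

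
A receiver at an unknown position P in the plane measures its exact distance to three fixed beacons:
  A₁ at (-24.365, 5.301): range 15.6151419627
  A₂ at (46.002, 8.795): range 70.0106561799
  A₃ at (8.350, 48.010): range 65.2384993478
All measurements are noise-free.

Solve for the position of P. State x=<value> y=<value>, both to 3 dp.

eq1: (x + 24.365)² + (y − 5.301)² = 15.6151419627²
eq2: (x − 46.002)² + (y − 8.795)² = 70.0106561799²
eq3: (x − 8.350)² + (y − 48.010)² = 65.2384993478²
eq3−eq1, eq3−eq2 (x²,y² cancel):
  -65.430·x − 85.418·y = 2259.300365
  75.304·x − 78.430·y = -826.576753
det = -65.430·-78.430 − -85.418·75.304 = 11563.991972
x = (2259.300365·-78.430 − -85.418·-826.576753) / 11563.991972 = -21.428713
y = (-65.430·-826.576753 − 2259.300365·75.304) / 11563.991972 = -10.035586

x=-21.429 y=-10.036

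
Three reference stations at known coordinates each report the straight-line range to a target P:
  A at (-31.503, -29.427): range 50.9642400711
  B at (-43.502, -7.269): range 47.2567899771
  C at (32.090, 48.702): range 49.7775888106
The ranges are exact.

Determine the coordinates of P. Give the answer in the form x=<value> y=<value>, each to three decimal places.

eq1: (x + 31.503)² + (y + 29.427)² = 50.9642400711²
eq2: (x + 43.502)² + (y + 7.269)² = 47.2567899771²
eq3: (x − 32.090)² + (y − 48.702)² = 49.7775888106²
eq3−eq2, eq3−eq1 (x²,y² cancel):
  -151.184·x − 111.942·y = -1211.786390
  -127.186·x − 156.258·y = -1662.810984
det = -151.184·-156.258 − -111.942·-127.186 = 9386.254260
x = (-1211.786390·-156.258 − -111.942·-1662.810984) / 9386.254260 = 0.342302
y = (-151.184·-1662.810984 − -1211.786390·-127.186) / 9386.254260 = 10.362829

x=0.342 y=10.363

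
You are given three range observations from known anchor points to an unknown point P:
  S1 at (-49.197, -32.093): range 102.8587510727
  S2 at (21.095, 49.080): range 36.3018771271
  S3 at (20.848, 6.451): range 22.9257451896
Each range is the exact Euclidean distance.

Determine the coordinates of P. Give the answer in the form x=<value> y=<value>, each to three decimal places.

eq1: (x + 49.197)² + (y + 32.093)² = 102.8587510727²
eq2: (x − 21.095)² + (y − 49.080)² = 36.3018771271²
eq3: (x − 20.848)² + (y − 6.451)² = 22.9257451896²
eq3−eq2, eq3−eq1 (x²,y² cancel):
  0.494·x + 85.258·y = 1585.354430
  -140.090·x − 77.088·y = -7080.281927
det = 0.494·-77.088 − 85.258·-140.090 = 11905.711748
x = (1585.354430·-77.088 − 85.258·-7080.281927) / 11905.711748 = 40.437639
y = (0.494·-7080.281927 − 1585.354430·-140.090) / 11905.711748 = 18.360485

x=40.438 y=18.360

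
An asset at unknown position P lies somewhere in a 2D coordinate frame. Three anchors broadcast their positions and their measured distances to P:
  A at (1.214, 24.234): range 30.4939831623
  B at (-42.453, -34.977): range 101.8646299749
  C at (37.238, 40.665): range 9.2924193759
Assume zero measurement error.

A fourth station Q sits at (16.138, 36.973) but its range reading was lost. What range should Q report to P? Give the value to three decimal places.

eq1: (x − 1.214)² + (y − 24.234)² = 30.4939831623²
eq2: (x + 42.453)² + (y + 34.977)² = 101.8646299749²
eq3: (x − 37.238)² + (y − 40.665)² = 9.2924193759²
eq2−eq1, eq2−eq3 (x²,y² cancel):
  87.334·x + 118.422·y = 7009.632645
  159.382·x + 151.284·y = 10304.716913
det = 87.334·151.284 − 118.422·159.382 = -5662.098348
x = (7009.632645·151.284 − 118.422·10304.716913) / -5662.098348 = 28.233335
y = (87.334·10304.716913 − 7009.632645·159.382) / -5662.098348 = 38.370426
|P − Q| = √((28.233335 − 16.138)² + (38.370426 − 36.973)²) = 12.175793

12.176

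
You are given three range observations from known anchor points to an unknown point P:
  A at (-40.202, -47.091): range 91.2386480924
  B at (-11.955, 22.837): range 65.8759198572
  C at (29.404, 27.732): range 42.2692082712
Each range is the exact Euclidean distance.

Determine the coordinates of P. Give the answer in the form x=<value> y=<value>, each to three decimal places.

x=43.993 y=-11.940

eq1: (x + 40.202)² + (y + 47.091)² = 91.2386480924²
eq2: (x + 11.955)² + (y − 22.837)² = 65.8759198572²
eq3: (x − 29.404)² + (y − 27.732)² = 42.2692082712²
eq3−eq1, eq3−eq2 (x²,y² cancel):
  -139.212·x − 149.646·y = -4337.700893
  -82.718·x − 9.790·y = -3522.159295
det = -139.212·-9.790 − -149.646·-82.718 = -11015.532348
x = (-4337.700893·-9.790 − -149.646·-3522.159295) / -11015.532348 = 43.993422
y = (-139.212·-3522.159295 − -4337.700893·-82.718) / -11015.532348 = -11.939586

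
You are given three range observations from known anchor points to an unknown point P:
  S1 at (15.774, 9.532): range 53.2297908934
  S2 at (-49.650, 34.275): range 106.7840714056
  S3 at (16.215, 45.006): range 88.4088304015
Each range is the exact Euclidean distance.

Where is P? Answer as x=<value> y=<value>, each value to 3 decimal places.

x=23.984 y=-43.061

eq1: (x − 15.774)² + (y − 9.532)² = 53.2297908934²
eq2: (x + 49.650)² + (y − 34.275)² = 106.7840714056²
eq3: (x − 16.215)² + (y − 45.006)² = 88.4088304015²
eq1−eq3, eq1−eq2 (x²,y² cancel):
  0.882·x + 70.948·y = -3033.922493
  -130.848·x + 49.486·y = -5269.207242
det = 0.882·49.486 − 70.948·-130.848 = 9327.050556
x = (-3033.922493·49.486 − 70.948·-5269.207242) / 9327.050556 = 23.984327
y = (0.882·-5269.207242 − -3033.922493·-130.848) / 9327.050556 = -43.060786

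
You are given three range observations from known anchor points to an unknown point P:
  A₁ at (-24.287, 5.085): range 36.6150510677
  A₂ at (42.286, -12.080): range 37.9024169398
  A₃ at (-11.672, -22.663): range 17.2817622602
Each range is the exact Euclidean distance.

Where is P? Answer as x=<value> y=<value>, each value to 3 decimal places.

x=4.736 y=-17.238

eq1: (x + 24.287)² + (y − 5.085)² = 36.6150510677²
eq2: (x − 42.286)² + (y + 12.080)² = 37.9024169398²
eq3: (x + 11.672)² + (y + 22.663)² = 17.2817622602²
eq1−eq2, eq1−eq3 (x²,y² cancel):
  133.146·x − 34.330·y = 1222.385357
  25.230·x − 55.496·y = 1076.134217
det = 133.146·-55.496 − -34.330·25.230 = -6522.924516
x = (1222.385357·-55.496 − -34.330·1076.134217) / -6522.924516 = 4.736190
y = (133.146·1076.134217 − 1222.385357·25.230) / -6522.924516 = -17.238002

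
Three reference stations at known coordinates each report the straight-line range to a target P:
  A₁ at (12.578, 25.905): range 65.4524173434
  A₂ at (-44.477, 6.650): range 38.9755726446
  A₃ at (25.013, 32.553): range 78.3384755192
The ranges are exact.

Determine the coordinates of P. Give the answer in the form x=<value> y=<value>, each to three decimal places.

x=-25.451 y=-27.366

eq1: (x − 12.578)² + (y − 25.905)² = 65.4524173434²
eq2: (x + 44.477)² + (y − 6.650)² = 38.9755726446²
eq3: (x − 25.013)² + (y − 32.553)² = 78.3384755192²
eq1−eq2, eq1−eq3 (x²,y² cancel):
  -114.110·x − 38.510·y = 3958.074593
  24.870·x + 13.296·y = -996.824942
det = -114.110·13.296 − -38.510·24.870 = -559.462860
x = (3958.074593·13.296 − -38.510·-996.824942) / -559.462860 = -25.450896
y = (-114.110·-996.824942 − 3958.074593·24.870) / -559.462860 = -27.366211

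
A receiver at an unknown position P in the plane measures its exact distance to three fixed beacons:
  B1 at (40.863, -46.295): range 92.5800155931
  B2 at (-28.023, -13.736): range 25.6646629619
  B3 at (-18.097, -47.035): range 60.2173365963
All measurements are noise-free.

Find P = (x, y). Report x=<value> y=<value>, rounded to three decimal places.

eq1: (x − 40.863)² + (y + 46.295)² = 92.5800155931²
eq2: (x + 28.023)² + (y + 13.736)² = 25.6646629619²
eq3: (x + 18.097)² + (y + 47.035)² = 60.2173365963²
eq1−eq2, eq1−eq3 (x²,y² cancel):
  -137.772·x + 65.118·y = 5073.338793
  -117.920·x − 1.480·y = 3671.712500
det = -137.772·-1.480 − 65.118·-117.920 = 7882.617120
x = (5073.338793·-1.480 − 65.118·3671.712500) / 7882.617120 = -31.284421
y = (-137.772·3671.712500 − 5073.338793·-117.920) / 7882.617120 = 11.720592

x=-31.284 y=11.721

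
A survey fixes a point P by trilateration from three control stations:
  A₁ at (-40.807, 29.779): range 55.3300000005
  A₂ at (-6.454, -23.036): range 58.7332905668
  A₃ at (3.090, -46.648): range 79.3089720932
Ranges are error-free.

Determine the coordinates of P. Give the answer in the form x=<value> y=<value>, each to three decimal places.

eq1: (x + 40.807)² + (y − 29.779)² = 55.3300000005²
eq2: (x + 6.454)² + (y + 23.036)² = 58.7332905668²
eq3: (x − 3.090)² + (y + 46.648)² = 79.3089720932²
eq3−eq2, eq3−eq1 (x²,y² cancel):
  -19.088·x + 47.224·y = 1227.041042
  -87.794·x + 152.854·y = 3594.920240
det = -19.088·152.854 − 47.224·-87.794 = 1228.306704
x = (1227.041042·152.854 − 47.224·3594.920240) / 1228.306704 = 14.484671
y = (-19.088·3594.920240 − 1227.041042·-87.794) / 1228.306704 = 31.838142

x=14.485 y=31.838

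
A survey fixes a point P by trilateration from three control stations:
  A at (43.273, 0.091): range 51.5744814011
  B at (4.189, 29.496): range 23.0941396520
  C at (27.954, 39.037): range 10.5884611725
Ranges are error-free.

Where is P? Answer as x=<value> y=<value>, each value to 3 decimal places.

eq1: (x − 43.273)² + (y − 0.091)² = 51.5744814011²
eq2: (x − 4.189)² + (y − 29.496)² = 23.0941396520²
eq3: (x − 27.954)² + (y − 39.037)² = 10.5884611725²
eq2−eq1, eq2−eq3 (x²,y² cancel):
  78.168·x − 58.810·y = -1141.588773
  47.530·x + 19.082·y = 1838.975524
det = 78.168·19.082 − -58.810·47.530 = 4286.841076
x = (-1141.588773·19.082 − -58.810·1838.975524) / 4286.841076 = 20.146852
y = (78.168·1838.975524 − -1141.588773·47.530) / 4286.841076 = 46.189898

x=20.147 y=46.190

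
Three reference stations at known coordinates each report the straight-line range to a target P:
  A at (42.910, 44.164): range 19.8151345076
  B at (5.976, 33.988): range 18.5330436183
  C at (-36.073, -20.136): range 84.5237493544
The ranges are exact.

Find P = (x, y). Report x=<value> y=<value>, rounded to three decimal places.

x=23.598 y=39.728

eq1: (x − 42.910)² + (y − 44.164)² = 19.8151345076²
eq2: (x − 5.976)² + (y − 33.988)² = 18.5330436183²
eq3: (x + 36.073)² + (y + 20.136)² = 84.5237493544²
eq2−eq3, eq2−eq1 (x²,y² cancel):
  -84.098·x − 108.248·y = -6284.967394
  73.868·x + 20.352·y = 2551.664426
det = -84.098·20.352 − -108.248·73.868 = 6284.500768
x = (-6284.967394·20.352 − -108.248·2551.664426) / 6284.500768 = 23.597883
y = (-84.098·2551.664426 − -6284.967394·73.868) / 6284.500768 = 39.727594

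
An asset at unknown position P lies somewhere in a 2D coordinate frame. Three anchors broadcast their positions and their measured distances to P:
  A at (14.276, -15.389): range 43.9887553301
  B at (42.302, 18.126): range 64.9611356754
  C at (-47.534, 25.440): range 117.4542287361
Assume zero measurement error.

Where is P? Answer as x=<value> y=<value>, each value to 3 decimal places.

x=45.097 y=-46.775

eq1: (x − 14.276)² + (y + 15.389)² = 43.9887553301²
eq2: (x − 42.302)² + (y − 18.126)² = 64.9611356754²
eq3: (x + 47.534)² + (y − 25.440)² = 117.4542287361²
eq1−eq2, eq1−eq3 (x²,y² cancel):
  56.052·x + 67.030·y = -607.552970
  -123.620·x + 81.658·y = -9394.435994
det = 56.052·81.658 − 67.030·-123.620 = 12863.342816
x = (-607.552970·81.658 − 67.030·-9394.435994) / 12863.342816 = 45.096947
y = (56.052·-9394.435994 − -607.552970·-123.620) / 12863.342816 = -46.774982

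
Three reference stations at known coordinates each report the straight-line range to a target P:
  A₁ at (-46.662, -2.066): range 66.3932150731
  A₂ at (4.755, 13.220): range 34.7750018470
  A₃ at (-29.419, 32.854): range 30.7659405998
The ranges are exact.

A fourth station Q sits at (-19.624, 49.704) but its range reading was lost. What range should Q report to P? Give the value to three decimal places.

17.545

eq1: (x + 46.662)² + (y + 2.066)² = 66.3932150731²
eq2: (x − 4.755)² + (y − 13.220)² = 34.7750018470²
eq3: (x + 29.419)² + (y − 32.854)² = 30.7659405998²
eq2−eq1, eq2−eq3 (x²,y² cancel):
  -102.834·x − 30.572·y = -1214.526079
  -68.348·x + 39.268·y = 2010.242104
det = -102.834·39.268 − -30.572·-68.348 = -6127.620568
x = (-1214.526079·39.268 − -30.572·2010.242104) / -6127.620568 = -2.246404
y = (-102.834·2010.242104 − -1214.526079·-68.348) / -6127.620568 = 47.282899
|P − Q| = √((-2.246404 − -19.624)² + (47.282899 − 49.704)²) = 17.545443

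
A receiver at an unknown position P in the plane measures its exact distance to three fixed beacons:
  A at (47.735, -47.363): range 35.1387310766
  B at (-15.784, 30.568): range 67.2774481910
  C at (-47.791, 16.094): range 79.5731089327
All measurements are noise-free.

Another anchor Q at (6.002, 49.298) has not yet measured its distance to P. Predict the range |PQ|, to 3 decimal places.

eq1: (x − 47.735)² + (y + 47.363)² = 35.1387310766²
eq2: (x + 15.784)² + (y − 30.568)² = 67.2774481910²
eq3: (x + 47.791)² + (y − 16.094)² = 79.5731089327²
eq1−eq3, eq1−eq2 (x²,y² cancel):
  -191.052·x + 126.914·y = -7076.036721
  -127.038·x + 155.862·y = -6629.871327
det = -191.052·155.862 − 126.914·-127.038 = -13654.846092
x = (-7076.036721·155.862 − 126.914·-6629.871327) / -13654.846092 = 19.147909
y = (-191.052·-6629.871327 − -7076.036721·-127.038) / -13654.846092 = -26.929972
|P − Q| = √((19.147909 − 6.002)² + (-26.929972 − 49.298)²) = 77.353207

77.353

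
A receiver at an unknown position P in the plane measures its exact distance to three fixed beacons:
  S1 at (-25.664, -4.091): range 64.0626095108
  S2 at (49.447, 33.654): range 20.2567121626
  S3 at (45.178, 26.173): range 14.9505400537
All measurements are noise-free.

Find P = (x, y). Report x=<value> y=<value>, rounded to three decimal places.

eq1: (x + 25.664)² + (y + 4.091)² = 64.0626095108²
eq2: (x − 49.447)² + (y − 33.654)² = 20.2567121626²
eq3: (x − 45.178)² + (y − 26.173)² = 14.9505400537²
eq1−eq2, eq1−eq3 (x²,y² cancel):
  150.222·x + 75.490·y = 6595.903898
  141.684·x + 60.528·y = 5931.199725
det = 150.222·60.528 − 75.490·141.684 = -1603.087944
x = (6595.903898·60.528 − 75.490·5931.199725) / -1603.087944 = 30.259972
y = (150.222·5931.199725 − 6595.903898·141.684) / -1603.087944 = 27.158437

x=30.260 y=27.158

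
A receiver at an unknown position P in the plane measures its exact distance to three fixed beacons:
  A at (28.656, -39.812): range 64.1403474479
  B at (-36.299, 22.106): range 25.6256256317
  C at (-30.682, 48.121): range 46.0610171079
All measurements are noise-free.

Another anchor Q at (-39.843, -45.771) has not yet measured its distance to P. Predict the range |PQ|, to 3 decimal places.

53.906

eq1: (x − 28.656)² + (y + 39.812)² = 64.1403474479²
eq2: (x + 36.299)² + (y − 22.106)² = 25.6256256317²
eq3: (x + 30.682)² + (y − 48.121)² = 46.0610171079²
eq1−eq2, eq1−eq3 (x²,y² cancel):
  -129.910·x + 123.836·y = 2857.442439
  -118.676·x + 175.866·y = 2843.220959
det = -129.910·175.866 − 123.836·-118.676 = -8150.390924
x = (2857.442439·175.866 − 123.836·2843.220959) / -8150.390924 = -18.457257
y = (-129.910·2843.220959 − 2857.442439·-118.676) / -8150.390924 = 3.711846
|P − Q| = √((-18.457257 − -39.843)² + (3.711846 − -45.771)²) = 53.906419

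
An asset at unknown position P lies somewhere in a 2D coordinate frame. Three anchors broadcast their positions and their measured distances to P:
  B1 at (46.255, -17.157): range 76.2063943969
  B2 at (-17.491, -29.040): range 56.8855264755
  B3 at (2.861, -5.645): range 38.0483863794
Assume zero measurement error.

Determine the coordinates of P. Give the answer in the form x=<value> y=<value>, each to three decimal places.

eq1: (x − 46.255)² + (y + 17.157)² = 76.2063943969²
eq2: (x + 17.491)² + (y + 29.040)² = 56.8855264755²
eq3: (x − 2.861)² + (y + 5.645)² = 38.0483863794²
eq2−eq1, eq2−eq3 (x²,y² cancel):
  127.492·x + 23.766·y = -1286.820432
  40.704·x + 46.790·y = 679.078081
det = 127.492·46.790 − 23.766·40.704 = 4997.979416
x = (-1286.820432·46.790 − 23.766·679.078081) / 4997.979416 = -15.276033
y = (127.492·679.078081 − -1286.820432·40.704) / 4997.979416 = 27.802388

x=-15.276 y=27.802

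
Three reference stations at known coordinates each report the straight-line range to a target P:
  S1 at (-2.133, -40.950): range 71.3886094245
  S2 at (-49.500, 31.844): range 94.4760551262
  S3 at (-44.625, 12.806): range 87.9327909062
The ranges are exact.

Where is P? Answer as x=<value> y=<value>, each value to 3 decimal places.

eq1: (x + 2.133)² + (y + 40.950)² = 71.3886094245²
eq2: (x + 49.500)² + (y − 31.844)² = 94.4760551262²
eq3: (x + 44.625)² + (y − 12.806)² = 87.9327909062²
eq3−eq1, eq3−eq2 (x²,y² cancel):
  84.984·x − 107.512·y = 2161.910089
  -9.750·x + 38.076·y = 115.356799
det = 84.984·38.076 − -107.512·-9.750 = 2187.608784
x = (2161.910089·38.076 − -107.512·115.356799) / 2187.608784 = 43.298020
y = (84.984·115.356799 − 2161.910089·-9.750) / 2187.608784 = 14.116832

x=43.298 y=14.117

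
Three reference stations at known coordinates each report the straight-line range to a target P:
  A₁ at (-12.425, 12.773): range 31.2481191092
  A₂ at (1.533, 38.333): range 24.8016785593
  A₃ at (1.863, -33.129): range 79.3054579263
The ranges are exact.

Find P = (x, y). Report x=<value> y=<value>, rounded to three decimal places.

x=-22.967 y=42.189

eq1: (x + 12.425)² + (y − 12.773)² = 31.2481191092²
eq2: (x − 1.533)² + (y − 38.333)² = 24.8016785593²
eq3: (x − 1.863)² + (y + 33.129)² = 79.3054579263²
eq1−eq3, eq1−eq2 (x²,y² cancel):
  28.576·x − 91.804·y = -4529.439453
  27.916·x + 51.120·y = 1515.560513
det = 28.576·51.120 − -91.804·27.916 = 4023.605584
x = (-4529.439453·51.120 − -91.804·1515.560513) / 4023.605584 = -22.967069
y = (28.576·1515.560513 − -4529.439453·27.916) / 4023.605584 = 42.189147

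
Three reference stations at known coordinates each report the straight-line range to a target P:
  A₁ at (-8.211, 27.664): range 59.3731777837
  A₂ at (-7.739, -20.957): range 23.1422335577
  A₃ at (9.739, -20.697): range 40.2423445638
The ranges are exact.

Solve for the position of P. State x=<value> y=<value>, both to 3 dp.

eq1: (x + 8.211)² + (y − 27.664)² = 59.3731777837²
eq2: (x + 7.739)² + (y + 20.957)² = 23.1422335577²
eq3: (x − 9.739)² + (y + 20.697)² = 40.2423445638²
eq3−eq2, eq3−eq1 (x²,y² cancel):
  -34.956·x − 0.520·y = 1059.757362
  -35.900·x + 96.722·y = -1596.224457
det = -34.956·96.722 − -0.520·-35.900 = -3399.682232
x = (1059.757362·96.722 − -0.520·-1596.224457) / -3399.682232 = -29.906270
y = (-34.956·-1596.224457 − 1059.757362·-35.900) / -3399.682232 = -27.603436

x=-29.906 y=-27.603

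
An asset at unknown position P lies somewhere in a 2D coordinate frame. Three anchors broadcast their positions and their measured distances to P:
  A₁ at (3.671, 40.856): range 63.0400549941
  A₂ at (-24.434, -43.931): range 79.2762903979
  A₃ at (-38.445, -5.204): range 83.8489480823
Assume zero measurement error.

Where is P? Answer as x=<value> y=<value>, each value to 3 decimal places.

x=45.395 y=-6.400

eq1: (x − 3.671)² + (y − 40.856)² = 63.0400549941²
eq2: (x + 24.434)² + (y + 43.931)² = 79.2762903979²
eq3: (x + 38.445)² + (y + 5.204)² = 83.8489480823²
eq3−eq1, eq3−eq2 (x²,y² cancel):
  84.232·x + 92.120·y = 3234.186897
  28.022·x − 77.454·y = 1767.769351
det = 84.232·-77.454 − 92.120·28.022 = -9105.491968
x = (3234.186897·-77.454 − 92.120·1767.769351) / -9105.491968 = 45.395419
y = (84.232·1767.769351 − 3234.186897·28.022) / -9105.491968 = -6.399914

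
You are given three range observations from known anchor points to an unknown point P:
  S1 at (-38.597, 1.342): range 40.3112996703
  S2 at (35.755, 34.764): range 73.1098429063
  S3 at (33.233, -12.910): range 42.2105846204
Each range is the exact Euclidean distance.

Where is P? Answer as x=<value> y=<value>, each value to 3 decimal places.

x=-7.432 y=-24.227

eq1: (x + 38.597)² + (y − 1.342)² = 40.3112996703²
eq2: (x − 35.755)² + (y − 34.764)² = 73.1098429063²
eq3: (x − 33.233)² + (y + 12.910)² = 42.2105846204²
eq2−eq1, eq2−eq3 (x²,y² cancel):
  -148.704·x − 66.844·y = 2724.621901
  -5.044·x − 95.348·y = 2347.460344
det = -148.704·-95.348 − -66.844·-5.044 = 13841.467856
x = (2724.621901·-95.348 − -66.844·2347.460344) / 13841.467856 = -7.432276
y = (-148.704·2347.460344 − 2724.621901·-5.044) / 13841.467856 = -24.226748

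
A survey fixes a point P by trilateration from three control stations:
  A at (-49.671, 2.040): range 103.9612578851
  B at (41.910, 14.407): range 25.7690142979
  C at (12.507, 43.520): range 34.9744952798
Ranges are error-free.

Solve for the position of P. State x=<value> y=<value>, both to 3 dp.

x=47.263 y=39.614

eq1: (x + 49.671)² + (y − 2.040)² = 103.9612578851²
eq2: (x − 41.910)² + (y − 14.407)² = 25.7690142979²
eq3: (x − 12.507)² + (y − 43.520)² = 34.9744952798²
eq2−eq1, eq2−eq3 (x²,y² cancel):
  -183.162·x − 24.734·y = -9636.540951
  -58.806·x + 58.226·y = -472.767522
det = -183.162·58.226 − -24.734·-58.806 = -12119.298216
x = (-9636.540951·58.226 − -24.734·-472.767522) / -12119.298216 = 47.262693
y = (-183.162·-472.767522 − -9636.540951·-58.806) / -12119.298216 = 39.613959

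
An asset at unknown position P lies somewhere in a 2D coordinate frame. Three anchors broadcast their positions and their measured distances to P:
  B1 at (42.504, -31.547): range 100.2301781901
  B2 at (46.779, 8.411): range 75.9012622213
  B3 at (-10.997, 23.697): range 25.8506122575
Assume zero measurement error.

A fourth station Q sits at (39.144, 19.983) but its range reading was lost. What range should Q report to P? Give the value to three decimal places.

eq1: (x − 42.504)² + (y + 31.547)² = 100.2301781901²
eq2: (x − 46.779)² + (y − 8.411)² = 75.9012622213²
eq3: (x + 10.997)² + (y − 23.697)² = 25.8506122575²
eq1−eq3, eq1−eq2 (x²,y² cancel):
  -107.002·x + 110.488·y = 7258.513059
  8.550·x + 79.916·y = 3742.303550
det = -107.002·79.916 − 110.488·8.550 = -9495.844232
x = (7258.513059·79.916 − 110.488·3742.303550) / -9495.844232 = -17.543642
y = (-107.002·3742.303550 − 7258.513059·8.550) / -9495.844232 = 48.704911
|P − Q| = √((-17.543642 − 39.144)² + (48.704911 − 19.983)²) = 63.548698

63.549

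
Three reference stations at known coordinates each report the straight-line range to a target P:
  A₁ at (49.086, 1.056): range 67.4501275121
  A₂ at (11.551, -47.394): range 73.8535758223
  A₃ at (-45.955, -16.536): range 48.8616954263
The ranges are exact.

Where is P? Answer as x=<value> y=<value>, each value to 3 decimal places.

x=-15.210 y=21.441

eq1: (x − 49.086)² + (y − 1.056)² = 67.4501275121²
eq2: (x − 11.551)² + (y + 47.394)² = 73.8535758223²
eq3: (x + 45.955)² + (y + 16.536)² = 48.8616954263²
eq1−eq2, eq1−eq3 (x²,y² cancel):
  -75.070·x − 96.900·y = -935.764655
  -190.082·x − 35.184·y = 2136.805210
det = -75.070·-35.184 − -96.900·-190.082 = -15777.682920
x = (-935.764655·-35.184 − -96.900·2136.805210) / -15777.682920 = -15.210115
y = (-75.070·2136.805210 − -935.764655·-190.082) / -15777.682920 = 21.440536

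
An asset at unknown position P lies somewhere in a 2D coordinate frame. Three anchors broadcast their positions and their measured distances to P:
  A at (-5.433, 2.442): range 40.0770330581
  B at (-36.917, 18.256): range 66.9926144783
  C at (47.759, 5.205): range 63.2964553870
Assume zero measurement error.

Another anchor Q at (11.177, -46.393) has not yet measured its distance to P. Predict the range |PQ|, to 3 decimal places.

13.944

eq1: (x + 5.433)² + (y − 2.442)² = 40.0770330581²
eq2: (x + 36.917)² + (y − 18.256)² = 66.9926144783²
eq3: (x − 47.759)² + (y − 5.205)² = 63.2964553870²
eq2−eq1, eq2−eq3 (x²,y² cancel):
  62.968·x − 31.628·y = 1221.176244
  169.352·x − 26.102·y = 1093.436811
det = 62.968·-26.102 − -31.628·169.352 = 3712.674320
x = (1221.176244·-26.102 − -31.628·1093.436811) / 3712.674320 = 0.729414
y = (62.968·1093.436811 − 1221.176244·169.352) / 3712.674320 = -37.158420
|P − Q| = √((0.729414 − 11.177)² + (-37.158420 − -46.393)²) = 13.943799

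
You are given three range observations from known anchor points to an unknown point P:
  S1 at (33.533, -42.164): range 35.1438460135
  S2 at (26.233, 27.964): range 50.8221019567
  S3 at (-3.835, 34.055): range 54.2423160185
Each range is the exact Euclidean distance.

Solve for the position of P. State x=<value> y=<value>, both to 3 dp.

eq1: (x − 33.533)² + (y + 42.164)² = 35.1438460135²
eq2: (x − 26.233)² + (y − 27.964)² = 50.8221019567²
eq3: (x + 3.835)² + (y − 34.055)² = 54.2423160185²
eq3−eq2, eq3−eq1 (x²,y² cancel):
  60.136·x − 12.182·y = 655.048135
  74.736·x − 152.438·y = 3434.953669
det = 60.136·-152.438 − -12.182·74.736 = -8256.577616
x = (655.048135·-152.438 − -12.182·3434.953669) / -8256.577616 = 7.025868
y = (60.136·3434.953669 − 655.048135·74.736) / -8256.577616 = -19.088865

x=7.026 y=-19.089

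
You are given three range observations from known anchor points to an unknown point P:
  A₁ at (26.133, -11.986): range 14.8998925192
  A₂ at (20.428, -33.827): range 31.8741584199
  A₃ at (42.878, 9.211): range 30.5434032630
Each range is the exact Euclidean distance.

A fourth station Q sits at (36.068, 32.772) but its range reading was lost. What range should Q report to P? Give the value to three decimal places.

41.242

eq1: (x − 26.133)² + (y + 11.986)² = 14.8998925192²
eq2: (x − 20.428)² + (y + 33.827)² = 31.8741584199²
eq3: (x − 42.878)² + (y − 9.211)² = 30.5434032630²
eq1−eq2, eq1−eq3 (x²,y² cancel):
  -11.410·x − 43.682·y = -58.983950
  33.490·x + 42.394·y = 385.874834
det = -11.410·42.394 − -43.682·33.490 = 979.194640
x = (-58.983950·42.394 − -43.682·385.874834) / 979.194640 = 14.660230
y = (-11.410·385.874834 − -58.983950·33.490) / 979.194640 = -2.479037
|P − Q| = √((14.660230 − 36.068)² + (-2.479037 − 32.772)²) = 41.242311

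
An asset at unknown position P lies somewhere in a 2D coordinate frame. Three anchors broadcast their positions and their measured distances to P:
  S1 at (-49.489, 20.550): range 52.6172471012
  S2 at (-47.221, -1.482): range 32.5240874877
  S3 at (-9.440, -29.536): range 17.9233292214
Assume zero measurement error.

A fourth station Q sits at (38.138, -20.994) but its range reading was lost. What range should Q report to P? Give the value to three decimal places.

65.623

eq1: (x + 49.489)² + (y − 20.550)² = 52.6172471012²
eq2: (x + 47.221)² + (y + 1.482)² = 32.5240874877²
eq3: (x + 9.440)² + (y + 29.536)² = 17.9233292214²
eq2−eq1, eq2−eq3 (x²,y² cancel):
  -4.536·x + 44.064·y = -1071.313970
  75.562·x − 56.108·y = -533.959732
det = -4.536·-56.108 − 44.064·75.562 = -3075.058080
x = (-1071.313970·-56.108 − 44.064·-533.959732) / -3075.058080 = -27.198734
y = (-4.536·-533.959732 − -1071.313970·75.562) / -3075.058080 = -27.112551
|P − Q| = √((-27.198734 − 38.138)² + (-27.112551 − -20.994)²) = 65.622598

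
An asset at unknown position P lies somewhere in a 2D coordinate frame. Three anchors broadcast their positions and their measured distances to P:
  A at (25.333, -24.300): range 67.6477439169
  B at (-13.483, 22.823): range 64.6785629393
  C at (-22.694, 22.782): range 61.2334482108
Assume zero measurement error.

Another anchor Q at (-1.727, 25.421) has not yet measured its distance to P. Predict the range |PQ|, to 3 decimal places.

eq1: (x − 25.333)² + (y + 24.300)² = 67.6477439169²
eq2: (x + 13.483)² + (y − 22.823)² = 64.6785629393²
eq3: (x + 22.694)² + (y − 22.782)² = 61.2334482108²
eq3−eq1, eq3−eq2 (x²,y² cancel):
  96.054·x − 94.164·y = -628.468348
  18.422·x + 0.082·y = -765.137866
det = 96.054·0.082 − -94.164·18.422 = 1742.565636
x = (-628.468348·0.082 − -94.164·-765.137866) / 1742.565636 = -41.375759
y = (96.054·-765.137866 − -628.468348·18.422) / 1742.565636 = -35.532038
|P − Q| = √((-41.375759 − -1.727)² + (-35.532038 − 25.421)²) = 72.713802

72.714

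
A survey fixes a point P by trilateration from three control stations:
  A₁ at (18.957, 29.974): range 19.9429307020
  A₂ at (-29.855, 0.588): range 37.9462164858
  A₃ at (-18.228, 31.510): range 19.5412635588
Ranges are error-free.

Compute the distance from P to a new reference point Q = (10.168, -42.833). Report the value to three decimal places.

67.781

eq1: (x − 18.957)² + (y − 29.974)² = 19.9429307020²
eq2: (x + 29.855)² + (y − 0.588)² = 37.9462164858²
eq3: (x + 18.228)² + (y − 31.510)² = 19.5412635588²
eq3−eq1, eq3−eq2 (x²,y² cancel):
  74.370·x − 3.072·y = -83.191063
  -23.254·x − 61.844·y = -1491.527679
det = 74.370·-61.844 − -3.072·-23.254 = -4670.774568
x = (-83.191063·-61.844 − -3.072·-1491.527679) / -4670.774568 = -0.120514
y = (74.370·-1491.527679 − -83.191063·-23.254) / -4670.774568 = 24.162896
|P − Q| = √((-0.120514 − 10.168)² + (24.162896 − -42.833)²) = 67.781292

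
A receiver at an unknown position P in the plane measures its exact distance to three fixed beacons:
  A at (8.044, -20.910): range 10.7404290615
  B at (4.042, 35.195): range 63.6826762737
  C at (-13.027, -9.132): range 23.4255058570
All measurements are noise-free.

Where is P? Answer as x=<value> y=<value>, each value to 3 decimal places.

eq1: (x − 8.044)² + (y + 20.910)² = 10.7404290615²
eq2: (x − 4.042)² + (y − 35.195)² = 63.6826762737²
eq3: (x + 13.027)² + (y + 9.132)² = 23.4255058570²
eq2−eq3, eq2−eq1 (x²,y² cancel):
  -34.138·x − 88.654·y = 2504.799297
  8.004·x − 112.210·y = 3187.034688
det = -34.138·-112.210 − -88.654·8.004 = 4540.211596
x = (2504.799297·-112.210 − -88.654·3187.034688) / 4540.211596 = 0.325942
y = (-34.138·3187.034688 − 2504.799297·8.004) / 4540.211596 = -28.379163

x=0.326 y=-28.379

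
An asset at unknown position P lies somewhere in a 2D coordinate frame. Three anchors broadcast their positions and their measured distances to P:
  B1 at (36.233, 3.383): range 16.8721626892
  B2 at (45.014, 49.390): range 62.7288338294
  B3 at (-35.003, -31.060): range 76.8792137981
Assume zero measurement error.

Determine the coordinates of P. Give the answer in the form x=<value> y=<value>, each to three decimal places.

eq1: (x − 36.233)² + (y − 3.383)² = 16.8721626892²
eq2: (x − 45.014)² + (y − 49.390)² = 62.7288338294²
eq3: (x + 35.003)² + (y + 31.060)² = 76.8792137981²
eq1−eq2, eq1−eq3 (x²,y² cancel):
  17.562·x + 92.014·y = -508.879402
  -142.472·x − 68.886·y = -4760.085009
det = 17.562·-68.886 − 92.014·-142.472 = 11899.642676
x = (-508.879402·-68.886 − 92.014·-4760.085009) / 11899.642676 = 39.753221
y = (17.562·-4760.085009 − -508.879402·-142.472) / 11899.642676 = -13.117846

x=39.753 y=-13.118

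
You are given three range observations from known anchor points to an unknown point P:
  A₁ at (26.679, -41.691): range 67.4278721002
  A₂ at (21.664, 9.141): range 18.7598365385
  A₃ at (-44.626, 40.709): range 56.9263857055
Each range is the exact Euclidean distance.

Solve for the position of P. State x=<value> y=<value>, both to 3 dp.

x=9.653 y=23.552

eq1: (x − 26.679)² + (y + 41.691)² = 67.4278721002²
eq2: (x − 21.664)² + (y − 9.141)² = 18.7598365385²
eq3: (x + 44.626)² + (y − 40.709)² = 56.9263857055²
eq2−eq3, eq2−eq1 (x²,y² cancel):
  -132.580·x + 63.136·y = 207.133857
  10.030·x − 101.664·y = -2297.564724
det = -132.580·-101.664 − 63.136·10.030 = 12845.359040
x = (207.133857·-101.664 − 63.136·-2297.564724) / 12845.359040 = 9.653369
y = (-132.580·-2297.564724 − 207.133857·10.030) / 12845.359040 = 23.551975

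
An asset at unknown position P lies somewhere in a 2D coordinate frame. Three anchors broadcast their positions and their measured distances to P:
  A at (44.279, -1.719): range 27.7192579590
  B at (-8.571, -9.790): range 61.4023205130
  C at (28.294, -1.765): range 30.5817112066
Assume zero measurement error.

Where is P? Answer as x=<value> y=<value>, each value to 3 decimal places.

eq1: (x − 44.279)² + (y + 1.719)² = 27.7192579590²
eq2: (x + 8.571)² + (y + 9.790)² = 61.4023205130²
eq3: (x − 28.294)² + (y + 1.765)² = 30.5817112066²
eq3−eq1, eq3−eq2 (x²,y² cancel):
  31.970·x + 0.092·y = 1326.802940
  -73.730·x − 16.050·y = -3469.363424
det = 31.970·-16.050 − 0.092·-73.730 = -506.335340
x = (1326.802940·-16.050 − 0.092·-3469.363424) / -506.335340 = 41.427102
y = (31.970·-3469.363424 − 1326.802940·-73.730) / -506.335340 = 25.853159

x=41.427 y=25.853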